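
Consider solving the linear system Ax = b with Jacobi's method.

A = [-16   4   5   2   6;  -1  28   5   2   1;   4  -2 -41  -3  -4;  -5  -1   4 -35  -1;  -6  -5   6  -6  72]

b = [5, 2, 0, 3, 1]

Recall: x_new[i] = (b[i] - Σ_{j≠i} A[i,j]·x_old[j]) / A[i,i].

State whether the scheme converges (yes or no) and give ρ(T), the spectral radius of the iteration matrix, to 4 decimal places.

yes, ρ = 0.3001

Diagonal D = diag(-16, 28, -41, -35, 72); L, U strict lower/upper.
Jacobi T = -D⁻¹(L+U): T[2,0] = -(4)/(-41) = +0.0976; T[2,2] = 0.
  T[0,:] = [+0.0000, +0.2500, +0.3125, +0.1250, +0.3750]
  T[1,:] = [+0.0357, +0.0000, -0.1786, -0.0714, -0.0357]
  T[2,:] = [+0.0976, -0.0488, +0.0000, -0.0732, -0.0976]
  T[3,:] = [-0.1429, -0.0286, +0.1143, +0.0000, -0.0286]
  T[4,:] = [+0.0833, +0.0694, -0.0833, +0.0833, +0.0000]
moduli |λ_i(T)| = 0.3001, 0.1774, 0.1774, 0.0867, 0.0867.
ρ = 0.3001; 0.3001 < 1 ⇒ converges.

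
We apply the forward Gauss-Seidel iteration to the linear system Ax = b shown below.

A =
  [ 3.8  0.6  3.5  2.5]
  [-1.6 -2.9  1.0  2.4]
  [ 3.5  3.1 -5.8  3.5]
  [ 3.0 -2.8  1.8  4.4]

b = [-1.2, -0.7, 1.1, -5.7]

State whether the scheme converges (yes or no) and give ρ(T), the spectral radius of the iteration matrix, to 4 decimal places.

no, ρ = 1.6122

Diagonal D = diag(3.8, -2.9, -5.8, 4.4); L, U strict lower/upper.
GS T = -(D+L)⁻¹U: row 0 first, T[0,2] = -(3.5)/(3.8) = -0.9211; later rows by forward substitution.
  T[0,:] = [+0.0000  -0.1579  -0.9211  -0.6579]
  T[1,:] = [+0.0000  +0.0871  +0.8530  +1.1906]
  T[2,:] = [+0.0000  -0.0487  -0.0999  +0.8428]
  T[3,:] = [+0.0000  +0.1830  +1.2117  +0.8614]
|λ(T)| sorted: 1.6122, 0.7450, 0.0187, 0.0000.
spectral radius ρ = 1.6122; 1.6122 > 1: divergent.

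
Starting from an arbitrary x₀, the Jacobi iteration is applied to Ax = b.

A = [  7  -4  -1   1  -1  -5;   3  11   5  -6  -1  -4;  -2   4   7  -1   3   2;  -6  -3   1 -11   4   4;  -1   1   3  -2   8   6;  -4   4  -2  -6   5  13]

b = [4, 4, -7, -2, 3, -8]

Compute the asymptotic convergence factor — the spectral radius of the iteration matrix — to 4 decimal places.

A = D + L + U where D = diag(7, 11, 7, -11, 8, 13).
T_J = -D⁻¹(L+U): T[1,5] = -(-4)/(11) = +0.3636; T[1,1] = 0.
  T[0,:] = [+0.0000  +0.5714  +0.1429  -0.1429  +0.1429  +0.7143]
  T[1,:] = [-0.2727  +0.0000  -0.4545  +0.5455  +0.0909  +0.3636]
  T[2,:] = [+0.2857  -0.5714  +0.0000  +0.1429  -0.4286  -0.2857]
  T[3,:] = [-0.5455  -0.2727  +0.0909  +0.0000  +0.3636  +0.3636]
  T[4,:] = [+0.1250  -0.1250  -0.3750  +0.2500  +0.0000  -0.7500]
  T[5,:] = [+0.3077  -0.3077  +0.1538  +0.4615  -0.3846  +0.0000]
moduli |λ_i(T)| = 1.2738, 0.7951, 0.7238, 0.7238, 0.2595, 0.0661.
ρ(T) = max|λ| = 1.2738; 1.2738 > 1, so it fails to converge.

1.2738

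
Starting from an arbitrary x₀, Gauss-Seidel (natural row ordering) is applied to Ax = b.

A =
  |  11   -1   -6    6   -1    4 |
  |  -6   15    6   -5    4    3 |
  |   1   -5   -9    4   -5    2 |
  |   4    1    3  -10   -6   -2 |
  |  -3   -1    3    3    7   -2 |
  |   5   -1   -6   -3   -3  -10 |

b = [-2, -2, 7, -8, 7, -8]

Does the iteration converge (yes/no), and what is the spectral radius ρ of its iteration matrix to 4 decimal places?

Write A = D+L+U with D = diag(11, 15, -9, -10, 7, -10).
T_GS = -(D+L)⁻¹U: row 0 first, T[0,3] = -(6)/(11) = -0.5455; later rows by forward substitution.
  T[0,:] = [+0.0000  +0.0909  +0.5455  -0.5455  +0.0909  -0.3636]
  T[1,:] = [+0.0000  +0.0364  -0.1818  +0.1152  -0.2303  -0.3455]
  T[2,:] = [+0.0000  -0.0101  +0.1616  +0.3199  -0.4175  +0.3737]
  T[3,:] = [+0.0000  +0.0370  +0.2485  -0.1107  -0.7119  -0.2679]
  T[4,:] = [+0.0000  +0.0326  +0.0320  -0.3070  +0.4901  +0.0352]
  T[5,:] = [+0.0000  +0.0270  +0.1098  -0.3509  +0.3855  -0.3017]
|λ(T)| sorted: 0.8282, 0.6730, 0.2123, 0.1635, 0.0716, 0.0000.
spectral radius ρ = 0.8282; 0.8282 < 1 ⇒ converges.

yes, ρ = 0.8282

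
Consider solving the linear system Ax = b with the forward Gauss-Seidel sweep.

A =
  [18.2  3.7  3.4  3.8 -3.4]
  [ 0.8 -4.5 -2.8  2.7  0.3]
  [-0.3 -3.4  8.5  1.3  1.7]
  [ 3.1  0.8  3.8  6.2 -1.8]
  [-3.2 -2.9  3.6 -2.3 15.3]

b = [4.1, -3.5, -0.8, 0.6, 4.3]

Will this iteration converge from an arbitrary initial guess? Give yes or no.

yes

Let D = diag(18.2, -4.5, 8.5, 6.2, 15.3); L, U the strict triangles.
GS T = -(D+L)⁻¹U: row 0 first, T[0,4] = -(-3.4)/(18.2) = +0.1868; later rows by forward substitution.
  T[0,:] = [+0.0000 -0.2033 -0.1868 -0.2088 +0.1868]
  T[1,:] = [+0.0000 -0.0361 -0.6554 +0.5629 +0.0999]
  T[2,:] = [+0.0000 -0.0216 -0.2688 +0.0648 -0.1535]
  T[3,:] = [+0.0000 +0.1196 +0.3427 -0.0080 +0.2781]
  T[4,:] = [+0.0000 -0.0263 -0.0485 +0.0466 +0.1359]
eigenvalue magnitudes: 0.5035, 0.2241, 0.1654, 0.0630, 0.0000.
ρ = 0.5035; 0.5035 < 1: convergent.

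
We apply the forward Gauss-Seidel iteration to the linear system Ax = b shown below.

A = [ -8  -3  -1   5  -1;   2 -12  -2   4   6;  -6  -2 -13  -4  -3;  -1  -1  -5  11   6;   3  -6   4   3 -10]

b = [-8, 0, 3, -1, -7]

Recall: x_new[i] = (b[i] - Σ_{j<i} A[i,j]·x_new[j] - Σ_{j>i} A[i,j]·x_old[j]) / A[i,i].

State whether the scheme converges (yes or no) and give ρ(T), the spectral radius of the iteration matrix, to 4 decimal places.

Write A = D+L+U with D = diag(-8, -12, -13, 11, -10).
T_GS = -(D+L)⁻¹U: row 0 first, T[0,4] = -(-1)/(-8) = -0.1250; later rows by forward substitution.
  T[0,:] = [+0.0000 -0.3750 -0.1250 +0.6250 -0.1250]
  T[1,:] = [+0.0000 -0.0625 -0.1875 +0.4375 +0.4792]
  T[2,:] = [+0.0000 +0.1827 +0.0865 -0.6635 -0.2468]
  T[3,:] = [+0.0000 +0.0433 +0.0109 -0.2050 -0.6254]
  T[4,:] = [+0.0000 +0.0111 +0.1129 -0.4019 -0.6113]
eigenvalue magnitudes: 0.8848, 0.2477, 0.1198, 0.1198, 0.0000.
ρ = 0.8848; 0.8848 < 1, so it converges for any x₀.

yes, ρ = 0.8848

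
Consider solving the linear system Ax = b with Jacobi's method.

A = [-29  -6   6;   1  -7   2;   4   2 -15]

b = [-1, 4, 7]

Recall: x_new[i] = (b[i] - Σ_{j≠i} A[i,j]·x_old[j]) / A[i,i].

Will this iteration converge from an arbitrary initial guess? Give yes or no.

Write A = D+L+U with D = diag(-29, -7, -15).
T_J = -D⁻¹(L+U): T[0,1] = -(-6)/(-29) = -0.2069; T[0,0] = 0.
  T[0,:] = [+0.0000  -0.2069  +0.2069]
  T[1,:] = [+0.1429  +0.0000  +0.2857]
  T[2,:] = [+0.2667  +0.1333  +0.0000]
|roots of det(T-λI)|: 0.3177, 0.1929, 0.1929.
spectral radius ρ = 0.3177; 0.3177 < 1: convergent.

yes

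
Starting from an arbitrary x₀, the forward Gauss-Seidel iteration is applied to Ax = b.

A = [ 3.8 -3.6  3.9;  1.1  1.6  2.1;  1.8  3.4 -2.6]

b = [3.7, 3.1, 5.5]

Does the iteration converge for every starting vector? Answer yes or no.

Diagonal D = diag(3.8, 1.6, -2.6); L, U strict lower/upper.
Gauss-Seidel: T = -(D+L)⁻¹U, row 0 first, T[0,1] = -(-3.6)/(3.8) = +0.9474; later rows by forward substitution.
  T[0,:] = [+0.0000  +0.9474  -1.0263]
  T[1,:] = [+0.0000  -0.6513  -0.6069]
  T[2,:] = [+0.0000  -0.1959  -1.5042]
|λ(T)| sorted: 1.6261, 0.5294, 0.0000.
spectral radius ρ = 1.6261; 1.6261 > 1 ⇒ diverges.

no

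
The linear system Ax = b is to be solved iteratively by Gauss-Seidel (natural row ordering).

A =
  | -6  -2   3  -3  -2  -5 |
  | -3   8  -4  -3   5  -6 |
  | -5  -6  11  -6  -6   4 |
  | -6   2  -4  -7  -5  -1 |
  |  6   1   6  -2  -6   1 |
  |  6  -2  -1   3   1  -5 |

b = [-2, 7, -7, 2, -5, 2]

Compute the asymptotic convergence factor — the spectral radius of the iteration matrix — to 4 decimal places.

Diagonal D = diag(-6, 8, 11, -7, -6, -5); L, U strict lower/upper.
Gauss-Seidel: T = -(D+L)⁻¹U, row 0 first, T[0,4] = -(-2)/(-6) = -0.3333; later rows by forward substitution.
  T[0,:] = [+0.0000 -0.3333 +0.5000 -0.5000 -0.3333 -0.8333]
  T[1,:] = [+0.0000 -0.1250 +0.6875 +0.1875 -0.7500 +0.4375]
  T[2,:] = [+0.0000 -0.2197 +0.6023 +0.4205 -0.0152 -0.5038]
  T[3,:] = [+0.0000 +0.3755 -0.5763 +0.2419 -0.6342 +0.9843]
  T[4,:] = [+0.0000 -0.6990 +1.4090 -0.1289 -0.2621 -1.4256]
  T[5,:] = [+0.0000 -0.2205 +0.1406 -0.6397 -0.5299 -0.7688]
|λ(T)| sorted: 1.2479, 0.9999, 0.9999, 0.4281, 0.0243, 0.0000.
spectral radius ρ = 1.2479; 1.2479 > 1 ⇒ diverges.

1.2479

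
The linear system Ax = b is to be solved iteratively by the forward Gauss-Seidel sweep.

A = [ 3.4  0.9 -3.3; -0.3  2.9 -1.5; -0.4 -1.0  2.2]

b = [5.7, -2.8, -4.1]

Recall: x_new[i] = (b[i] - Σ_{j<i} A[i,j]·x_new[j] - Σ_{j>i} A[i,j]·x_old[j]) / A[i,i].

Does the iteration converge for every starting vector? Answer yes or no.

yes

Write A = D+L+U with D = diag(3.4, 2.9, 2.2).
GS T = -(D+L)⁻¹U: row 0 first, T[0,1] = -(0.9)/(3.4) = -0.2647; later rows by forward substitution.
  T[0,:] = [+0.0000 -0.2647 +0.9706]
  T[1,:] = [+0.0000 -0.0274 +0.6176]
  T[2,:] = [+0.0000 -0.0606 +0.4572]
moduli |λ_i(T)| = 0.3608, 0.0690, 0.0000.
ρ = 0.3608; 0.3608 < 1, so it converges for any x₀.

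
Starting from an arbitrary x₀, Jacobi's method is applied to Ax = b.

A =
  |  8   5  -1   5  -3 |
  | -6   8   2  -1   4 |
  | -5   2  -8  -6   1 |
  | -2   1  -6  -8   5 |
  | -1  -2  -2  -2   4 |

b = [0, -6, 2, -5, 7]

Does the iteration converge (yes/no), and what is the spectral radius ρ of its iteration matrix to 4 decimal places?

no, ρ = 1.2714

Diagonal D = diag(8, 8, -8, -8, 4); L, U strict lower/upper.
Jacobi: T = -D⁻¹(L+U), T[1,3] = -(-1)/(8) = +0.1250; T[1,1] = 0.
  T[0,:] = [+0.0000 -0.6250 +0.1250 -0.6250 +0.3750]
  T[1,:] = [+0.7500 +0.0000 -0.2500 +0.1250 -0.5000]
  T[2,:] = [-0.6250 +0.2500 +0.0000 -0.7500 +0.1250]
  T[3,:] = [-0.2500 +0.1250 -0.7500 +0.0000 +0.6250]
  T[4,:] = [+0.2500 +0.5000 +0.5000 +0.5000 +0.0000]
|roots of det(T-λI)|: 1.2714, 0.8492, 0.8492, 0.5873, 0.5873.
ρ(T) = max|λ| = 1.2714; 1.2714 > 1: divergent.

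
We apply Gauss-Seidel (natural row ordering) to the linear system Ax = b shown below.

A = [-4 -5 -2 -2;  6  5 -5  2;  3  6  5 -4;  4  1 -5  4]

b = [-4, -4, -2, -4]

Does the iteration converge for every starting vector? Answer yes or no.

Diagonal D = diag(-4, 5, 5, 4); L, U strict lower/upper.
GS T = -(D+L)⁻¹U: row 0 first, T[0,3] = -(-2)/(-4) = -0.5000; later rows by forward substitution.
  T[0,:] = [+0.0000, -1.2500, -0.5000, -0.5000]
  T[1,:] = [+0.0000, +1.5000, +1.6000, +0.2000]
  T[2,:] = [+0.0000, -1.0500, -1.6200, +0.8600]
  T[3,:] = [+0.0000, -0.4375, -1.9250, +1.5250]
eigenvalue magnitudes: 1.3527, 0.8598, 0.8598, 0.0000.
spectral radius ρ = 1.3527; 1.3527 > 1, so it fails to converge.

no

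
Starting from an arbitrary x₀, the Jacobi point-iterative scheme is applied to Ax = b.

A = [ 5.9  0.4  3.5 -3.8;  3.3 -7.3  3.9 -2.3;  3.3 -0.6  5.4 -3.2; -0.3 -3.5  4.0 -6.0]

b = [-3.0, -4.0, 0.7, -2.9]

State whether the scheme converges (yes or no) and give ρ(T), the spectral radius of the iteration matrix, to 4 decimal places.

A = D + L + U where D = diag(5.9, -7.3, 5.4, -6).
T_J = -D⁻¹(L+U): T[3,0] = -(-0.3)/(-6) = -0.0500; T[3,3] = 0.
  T[0,:] = [+0.0000, -0.0678, -0.5932, +0.6441]
  T[1,:] = [+0.4521, +0.0000, +0.5342, -0.3151]
  T[2,:] = [-0.6111, +0.1111, +0.0000, +0.5926]
  T[3,:] = [-0.0500, -0.5833, +0.6667, +0.0000]
|λ(T)| sorted: 1.2477, 0.6126, 0.4794, 0.4794.
ρ(T) = max|λ| = 1.2477; 1.2477 > 1, so it fails to converge.

no, ρ = 1.2477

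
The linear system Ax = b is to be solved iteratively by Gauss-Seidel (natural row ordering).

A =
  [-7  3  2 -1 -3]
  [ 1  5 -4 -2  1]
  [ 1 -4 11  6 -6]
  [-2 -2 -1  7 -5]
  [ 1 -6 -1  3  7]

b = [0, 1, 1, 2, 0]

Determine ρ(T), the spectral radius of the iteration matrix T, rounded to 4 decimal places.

Write A = D+L+U with D = diag(-7, 5, 11, 7, 7).
T_GS = -(D+L)⁻¹U: row 0 first, T[0,4] = -(-3)/(-7) = -0.4286; later rows by forward substitution.
  T[0,:] = [+0.0000 +0.4286 +0.2857 -0.1429 -0.4286]
  T[1,:] = [+0.0000 -0.0857 +0.7429 +0.4286 -0.1143]
  T[2,:] = [+0.0000 -0.0701 +0.2442 -0.3766 +0.5429]
  T[3,:] = [+0.0000 +0.0879 +0.3288 +0.0278 +0.6367]
  T[4,:] = [+0.0000 -0.1824 +0.4899 +0.3220 -0.2321]
eigenvalue magnitudes: 0.8940, 0.5362, 0.5362, 0.0742, 0.0000.
spectral radius ρ = 0.8940; 0.8940 < 1: convergent.

0.8940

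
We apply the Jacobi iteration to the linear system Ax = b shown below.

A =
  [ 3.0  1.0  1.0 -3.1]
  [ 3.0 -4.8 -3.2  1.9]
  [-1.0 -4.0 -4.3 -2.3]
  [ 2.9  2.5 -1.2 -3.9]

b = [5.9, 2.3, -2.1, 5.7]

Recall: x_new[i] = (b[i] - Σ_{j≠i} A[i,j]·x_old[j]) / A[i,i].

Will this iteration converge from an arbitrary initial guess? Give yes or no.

no

Let D = diag(3, -4.8, -4.3, -3.9); L, U the strict triangles.
Jacobi T = -D⁻¹(L+U): T[2,0] = -(-1)/(-4.3) = -0.2326; T[2,2] = 0.
  T[0,:] = [+0.0000 -0.3333 -0.3333 +1.0333]
  T[1,:] = [+0.6250 +0.0000 -0.6667 +0.3958]
  T[2,:] = [-0.2326 -0.9302 +0.0000 -0.5349]
  T[3,:] = [+0.7436 +0.6410 -0.3077 +0.0000]
eigenvalue magnitudes: 1.5142, 0.8765, 0.8765, 0.0941.
ρ(T) = max|λ| = 1.5142; 1.5142 > 1 ⇒ diverges.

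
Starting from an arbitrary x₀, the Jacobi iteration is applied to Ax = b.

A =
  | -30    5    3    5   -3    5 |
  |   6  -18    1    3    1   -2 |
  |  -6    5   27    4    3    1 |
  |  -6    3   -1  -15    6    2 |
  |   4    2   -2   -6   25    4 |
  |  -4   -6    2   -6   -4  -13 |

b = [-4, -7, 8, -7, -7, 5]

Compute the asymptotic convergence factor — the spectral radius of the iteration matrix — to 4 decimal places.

Diagonal D = diag(-30, -18, 27, -15, 25, -13); L, U strict lower/upper.
Jacobi: T = -D⁻¹(L+U), T[2,4] = -(3)/(27) = -0.1111; T[2,2] = 0.
  T[0,:] = [+0.0000, +0.1667, +0.1000, +0.1667, -0.1000, +0.1667]
  T[1,:] = [+0.3333, +0.0000, +0.0556, +0.1667, +0.0556, -0.1111]
  T[2,:] = [+0.2222, -0.1852, +0.0000, -0.1481, -0.1111, -0.0370]
  T[3,:] = [-0.4000, +0.2000, -0.0667, +0.0000, +0.4000, +0.1333]
  T[4,:] = [-0.1600, -0.0800, +0.0800, +0.2400, +0.0000, -0.1600]
  T[5,:] = [-0.3077, -0.4615, +0.1538, -0.4615, -0.3077, +0.0000]
eigenvalue magnitudes: 0.5049, 0.3374, 0.2157, 0.2157, 0.1931, 0.1931.
ρ(T) = max|λ| = 0.5049; 0.5049 < 1 ⇒ converges.

0.5049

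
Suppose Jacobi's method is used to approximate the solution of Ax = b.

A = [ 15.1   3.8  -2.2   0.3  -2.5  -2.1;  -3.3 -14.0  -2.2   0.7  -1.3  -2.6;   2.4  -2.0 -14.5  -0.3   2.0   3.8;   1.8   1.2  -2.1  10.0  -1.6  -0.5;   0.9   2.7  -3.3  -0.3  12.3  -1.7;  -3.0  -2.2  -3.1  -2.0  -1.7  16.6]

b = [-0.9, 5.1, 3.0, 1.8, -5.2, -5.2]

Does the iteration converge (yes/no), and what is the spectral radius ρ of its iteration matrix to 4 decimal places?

yes, ρ = 0.5926

Diagonal D = diag(15.1, -14, -14.5, 10, 12.3, 16.6); L, U strict lower/upper.
T_J = -D⁻¹(L+U): T[2,1] = -(-2)/(-14.5) = -0.1379; T[2,2] = 0.
  T[0,:] = [+0.0000, -0.2517, +0.1457, -0.0199, +0.1656, +0.1391]
  T[1,:] = [-0.2357, +0.0000, -0.1571, +0.0500, -0.0929, -0.1857]
  T[2,:] = [+0.1655, -0.1379, +0.0000, -0.0207, +0.1379, +0.2621]
  T[3,:] = [-0.1800, -0.1200, +0.2100, +0.0000, +0.1600, +0.0500]
  T[4,:] = [-0.0732, -0.2195, +0.2683, +0.0244, +0.0000, +0.1382]
  T[5,:] = [+0.1807, +0.1325, +0.1867, +0.1205, +0.1024, +0.0000]
moduli |λ_i(T)| = 0.5926, 0.2449, 0.2262, 0.2262, 0.1316, 0.0979.
spectral radius ρ = 0.5926; 0.5926 < 1 ⇒ converges.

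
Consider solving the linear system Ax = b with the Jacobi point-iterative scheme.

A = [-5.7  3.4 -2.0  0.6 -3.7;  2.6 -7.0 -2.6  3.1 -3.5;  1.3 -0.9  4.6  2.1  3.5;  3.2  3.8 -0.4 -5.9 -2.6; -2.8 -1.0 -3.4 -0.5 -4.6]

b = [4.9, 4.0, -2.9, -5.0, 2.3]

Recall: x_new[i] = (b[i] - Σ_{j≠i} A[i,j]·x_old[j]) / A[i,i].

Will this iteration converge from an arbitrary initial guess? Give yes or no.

Diagonal D = diag(-5.7, -7, 4.6, -5.9, -4.6); L, U strict lower/upper.
Jacobi T = -D⁻¹(L+U): T[4,2] = -(-3.4)/(-4.6) = -0.7391; T[4,4] = 0.
  T[0,:] = [+0.0000, +0.5965, -0.3509, +0.1053, -0.6491]
  T[1,:] = [+0.3714, +0.0000, -0.3714, +0.4429, -0.5000]
  T[2,:] = [-0.2826, +0.1957, +0.0000, -0.4565, -0.7609]
  T[3,:] = [+0.5424, +0.6441, -0.0678, +0.0000, -0.4407]
  T[4,:] = [-0.6087, -0.2174, -0.7391, -0.1087, +0.0000]
eigenvalue magnitudes: 1.2530, 0.9414, 0.7334, 0.6511, 0.2293.
spectral radius ρ = 1.2530; 1.2530 > 1: divergent.

no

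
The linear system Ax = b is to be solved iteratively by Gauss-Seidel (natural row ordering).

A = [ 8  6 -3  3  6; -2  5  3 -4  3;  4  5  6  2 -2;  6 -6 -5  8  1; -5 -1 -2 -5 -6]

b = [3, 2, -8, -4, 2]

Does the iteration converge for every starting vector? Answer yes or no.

Diagonal D = diag(8, 5, 6, 8, -6); L, U strict lower/upper.
T_GS = -(D+L)⁻¹U: row 0 first, T[0,4] = -(6)/(8) = -0.7500; later rows by forward substitution.
  T[0,:] = [+0.0000 -0.7500 +0.3750 -0.3750 -0.7500]
  T[1,:] = [+0.0000 -0.3000 -0.4500 +0.6500 -0.9000]
  T[2,:] = [+0.0000 +0.7500 +0.1250 -0.6250 +1.5833]
  T[3,:] = [+0.0000 +0.8063 -0.5406 +0.3781 +0.7521]
  T[4,:] = [+0.0000 -0.2469 +0.1714 +0.0974 -0.3795]
|eigenvalues of T|: 1.2378, 1.0075, 0.1421, 0.0882, 0.0000.
spectral radius ρ = 1.2378; 1.2378 > 1: divergent.

no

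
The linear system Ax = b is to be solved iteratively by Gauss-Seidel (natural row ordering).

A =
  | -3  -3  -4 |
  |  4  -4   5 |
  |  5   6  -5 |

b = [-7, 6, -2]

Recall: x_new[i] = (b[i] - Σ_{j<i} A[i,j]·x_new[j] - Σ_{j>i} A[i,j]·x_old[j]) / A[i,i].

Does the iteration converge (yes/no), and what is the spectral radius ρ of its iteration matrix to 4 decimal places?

no, ρ = 1.6965

Diagonal D = diag(-3, -4, -5); L, U strict lower/upper.
Gauss-Seidel: T = -(D+L)⁻¹U, row 0 first, T[0,2] = -(-4)/(-3) = -1.3333; later rows by forward substitution.
  T[0,:] = [+0.0000, -1.0000, -1.3333]
  T[1,:] = [+0.0000, -1.0000, -0.0833]
  T[2,:] = [+0.0000, -2.2000, -1.4333]
eigenvalue magnitudes: 1.6965, 0.7368, 0.0000.
ρ(T) = max|λ| = 1.6965; 1.6965 > 1, so it fails to converge.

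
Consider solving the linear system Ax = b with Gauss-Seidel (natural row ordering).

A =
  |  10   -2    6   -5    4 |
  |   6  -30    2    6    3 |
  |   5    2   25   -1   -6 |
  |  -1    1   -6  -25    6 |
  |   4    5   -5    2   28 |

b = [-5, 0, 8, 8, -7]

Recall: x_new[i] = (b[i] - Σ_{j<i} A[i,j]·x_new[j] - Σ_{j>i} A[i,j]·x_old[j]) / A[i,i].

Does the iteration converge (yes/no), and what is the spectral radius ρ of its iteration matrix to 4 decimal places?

Write A = D+L+U with D = diag(10, -30, 25, -25, 28).
GS T = -(D+L)⁻¹U: row 0 first, T[0,4] = -(4)/(10) = -0.4000; later rows by forward substitution.
  T[0,:] = [+0.0000, +0.2000, -0.6000, +0.5000, -0.4000]
  T[1,:] = [+0.0000, +0.0400, -0.0533, +0.3000, +0.0200]
  T[2,:] = [+0.0000, -0.0432, +0.1243, -0.0840, +0.3184]
  T[3,:] = [+0.0000, +0.0040, -0.0080, +0.0122, +0.1804]
  T[4,:] = [+0.0000, -0.0437, +0.1180, -0.1409, +0.0975]
|λ(T)| sorted: 0.2208, 0.0943, 0.0296, 0.0296, 0.0000.
ρ(T) = max|λ| = 0.2208; 0.2208 < 1, so it converges for any x₀.

yes, ρ = 0.2208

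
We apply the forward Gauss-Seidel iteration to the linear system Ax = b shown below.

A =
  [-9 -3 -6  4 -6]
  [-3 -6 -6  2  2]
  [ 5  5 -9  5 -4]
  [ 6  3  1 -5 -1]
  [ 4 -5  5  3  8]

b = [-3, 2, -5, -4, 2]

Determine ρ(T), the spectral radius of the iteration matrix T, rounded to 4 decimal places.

A = D + L + U where D = diag(-9, -6, -9, -5, 8).
GS T = -(D+L)⁻¹U: row 0 first, T[0,4] = -(-6)/(-9) = -0.6667; later rows by forward substitution.
  T[0,:] = [+0.0000 -0.3333 -0.6667 +0.4444 -0.6667]
  T[1,:] = [+0.0000 +0.1667 -0.6667 +0.1111 +0.6667]
  T[2,:] = [+0.0000 -0.0926 -0.7407 +0.8642 -0.4444]
  T[3,:] = [+0.0000 -0.3185 -1.3481 +0.7728 -0.6889]
  T[4,:] = [+0.0000 +0.4481 +0.8852 -0.9827 +1.2861]
|λ(T)| sorted: 1.6501, 0.7172, 0.7172, 0.0218, 0.0000.
ρ(T) = max|λ| = 1.6501; 1.6501 > 1: divergent.

1.6501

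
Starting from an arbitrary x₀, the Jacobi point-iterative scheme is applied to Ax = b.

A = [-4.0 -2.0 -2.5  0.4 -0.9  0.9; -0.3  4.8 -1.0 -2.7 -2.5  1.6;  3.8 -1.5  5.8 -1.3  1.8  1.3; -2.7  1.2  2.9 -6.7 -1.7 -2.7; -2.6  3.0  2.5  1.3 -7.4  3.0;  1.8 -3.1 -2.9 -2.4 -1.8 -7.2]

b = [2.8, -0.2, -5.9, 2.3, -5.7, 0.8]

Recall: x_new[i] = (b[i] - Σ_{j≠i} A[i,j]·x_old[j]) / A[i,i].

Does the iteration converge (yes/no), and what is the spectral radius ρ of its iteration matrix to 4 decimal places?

no, ρ = 1.3398

Diagonal D = diag(-4, 4.8, 5.8, -6.7, -7.4, -7.2); L, U strict lower/upper.
T_J = -D⁻¹(L+U): T[1,4] = -(-2.5)/(4.8) = +0.5208; T[1,1] = 0.
  T[0,:] = [+0.0000, -0.5000, -0.6250, +0.1000, -0.2250, +0.2250]
  T[1,:] = [+0.0625, +0.0000, +0.2083, +0.5625, +0.5208, -0.3333]
  T[2,:] = [-0.6552, +0.2586, +0.0000, +0.2241, -0.3103, -0.2241]
  T[3,:] = [-0.4030, +0.1791, +0.4328, +0.0000, -0.2537, -0.4030]
  T[4,:] = [-0.3514, +0.4054, +0.3378, +0.1757, +0.0000, +0.4054]
  T[5,:] = [+0.2500, -0.4306, -0.4028, -0.3333, -0.2500, +0.0000]
moduli |λ_i(T)| = 1.3398, 0.6077, 0.4082, 0.4082, 0.3859, 0.0097.
ρ = 1.3398; 1.3398 > 1: divergent.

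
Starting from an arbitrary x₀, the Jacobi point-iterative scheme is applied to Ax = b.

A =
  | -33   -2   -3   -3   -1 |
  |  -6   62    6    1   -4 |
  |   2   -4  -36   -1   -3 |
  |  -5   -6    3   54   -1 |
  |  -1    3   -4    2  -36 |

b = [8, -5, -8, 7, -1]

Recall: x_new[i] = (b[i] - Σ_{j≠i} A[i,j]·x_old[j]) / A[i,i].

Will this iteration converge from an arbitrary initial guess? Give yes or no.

yes

Let D = diag(-33, 62, -36, 54, -36); L, U the strict triangles.
T_J = -D⁻¹(L+U): T[2,4] = -(-3)/(-36) = -0.0833; T[2,2] = 0.
  T[0,:] = [+0.0000, -0.0606, -0.0909, -0.0909, -0.0303]
  T[1,:] = [+0.0968, +0.0000, -0.0968, -0.0161, +0.0645]
  T[2,:] = [+0.0556, -0.1111, +0.0000, -0.0278, -0.0833]
  T[3,:] = [+0.0926, +0.1111, -0.0556, +0.0000, +0.0185]
  T[4,:] = [-0.0278, +0.0833, -0.1111, +0.0556, +0.0000]
|λ(T)| sorted: 0.1963, 0.1311, 0.1311, 0.0888, 0.0888.
ρ = 0.1963; 0.1963 < 1: convergent.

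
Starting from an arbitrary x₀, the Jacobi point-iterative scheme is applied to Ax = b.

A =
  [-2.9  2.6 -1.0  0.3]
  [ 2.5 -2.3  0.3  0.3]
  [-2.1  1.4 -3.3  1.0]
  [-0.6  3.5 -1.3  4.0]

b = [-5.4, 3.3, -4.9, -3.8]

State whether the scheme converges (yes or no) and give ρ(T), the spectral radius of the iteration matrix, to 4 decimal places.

Split A = D + L + U, D = diag(-2.9, -2.3, -3.3, 4).
Jacobi T = -D⁻¹(L+U): T[3,2] = -(-1.3)/(4) = +0.3250; T[3,3] = 0.
  T[0,:] = [+0.0000 +0.8966 -0.3448 +0.1034]
  T[1,:] = [+1.0870 +0.0000 +0.1304 +0.1304]
  T[2,:] = [-0.6364 +0.4242 +0.0000 +0.3030]
  T[3,:] = [+0.1500 -0.8750 +0.3250 +0.0000]
|roots of det(T-λI)|: 1.2498, 0.9444, 0.1564, 0.1564.
ρ(T) = max|λ| = 1.2498; 1.2498 > 1: divergent.

no, ρ = 1.2498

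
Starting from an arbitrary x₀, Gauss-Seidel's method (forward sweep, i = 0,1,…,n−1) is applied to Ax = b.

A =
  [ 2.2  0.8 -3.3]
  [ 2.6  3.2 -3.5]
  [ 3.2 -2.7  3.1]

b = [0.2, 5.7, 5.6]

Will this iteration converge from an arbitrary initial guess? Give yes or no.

Split A = D + L + U, D = diag(2.2, 3.2, 3.1).
Gauss-Seidel: T = -(D+L)⁻¹U, row 0 first, T[0,2] = -(-3.3)/(2.2) = +1.5000; later rows by forward substitution.
  T[0,:] = [+0.0000, -0.3636, +1.5000]
  T[1,:] = [+0.0000, +0.2955, -0.1250]
  T[2,:] = [+0.0000, +0.6327, -1.6573]
eigenvalue magnitudes: 1.6159, 0.2541, 0.0000.
ρ(T) = max|λ| = 1.6159; 1.6159 > 1, so it fails to converge.

no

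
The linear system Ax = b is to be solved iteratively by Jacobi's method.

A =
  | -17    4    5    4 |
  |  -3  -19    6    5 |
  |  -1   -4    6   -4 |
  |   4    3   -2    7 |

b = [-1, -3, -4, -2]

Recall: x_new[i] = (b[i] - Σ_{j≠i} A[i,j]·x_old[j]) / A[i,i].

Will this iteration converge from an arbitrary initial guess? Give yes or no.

yes

Split A = D + L + U, D = diag(-17, -19, 6, 7).
T_J = -D⁻¹(L+U): T[2,1] = -(-4)/(6) = +0.6667; T[2,2] = 0.
  T[0,:] = [+0.0000 +0.2353 +0.2941 +0.2353]
  T[1,:] = [-0.1579 +0.0000 +0.3158 +0.2632]
  T[2,:] = [+0.1667 +0.6667 +0.0000 +0.6667]
  T[3,:] = [-0.5714 -0.4286 +0.2857 +0.0000]
|λ(T)| sorted: 0.6424, 0.5439, 0.5439, 0.0687.
ρ = 0.6424; 0.6424 < 1: convergent.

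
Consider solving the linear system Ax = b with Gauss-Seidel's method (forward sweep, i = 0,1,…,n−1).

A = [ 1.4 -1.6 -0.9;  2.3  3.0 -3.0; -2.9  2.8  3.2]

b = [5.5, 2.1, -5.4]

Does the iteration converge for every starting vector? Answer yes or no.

no

Write A = D+L+U with D = diag(1.4, 3, 3.2).
Gauss-Seidel: T = -(D+L)⁻¹U, row 0 first, T[0,2] = -(-0.9)/(1.4) = +0.6429; later rows by forward substitution.
  T[0,:] = [+0.0000, +1.1429, +0.6429]
  T[1,:] = [+0.0000, -0.8762, +0.5071]
  T[2,:] = [+0.0000, +1.8024, +0.1388]
|λ(T)| sorted: 1.4511, 0.7137, 0.0000.
ρ = 1.4511; 1.4511 > 1: divergent.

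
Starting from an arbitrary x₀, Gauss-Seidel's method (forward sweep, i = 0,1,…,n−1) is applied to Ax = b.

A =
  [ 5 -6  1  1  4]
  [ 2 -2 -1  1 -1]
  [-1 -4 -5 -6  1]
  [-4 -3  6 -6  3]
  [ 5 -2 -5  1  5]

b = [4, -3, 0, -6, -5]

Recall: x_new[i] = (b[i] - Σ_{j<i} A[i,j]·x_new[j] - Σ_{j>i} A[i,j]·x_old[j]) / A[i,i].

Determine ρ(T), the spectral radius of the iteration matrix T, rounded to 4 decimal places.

Diagonal D = diag(5, -2, -5, -6, 5); L, U strict lower/upper.
Gauss-Seidel: T = -(D+L)⁻¹U, row 0 first, T[0,1] = -(-6)/(5) = +1.2000; later rows by forward substitution.
  T[0,:] = [+0.0000  +1.2000  -0.2000  -0.2000  -0.8000]
  T[1,:] = [+0.0000  +1.2000  -0.7000  +0.3000  -1.3000]
  T[2,:] = [+0.0000  -1.2000  +0.6000  -1.4000  +1.4000]
  T[3,:] = [+0.0000  -2.6000  +1.0833  -1.4167  +3.0833]
  T[4,:] = [+0.0000  -1.4000  +0.3033  -0.7967  +1.0633]
|eigenvalues of T|: 1.3739, 0.6686, 0.6686, 0.5862, 0.0000.
ρ = 1.3739; 1.3739 > 1, so it fails to converge.

1.3739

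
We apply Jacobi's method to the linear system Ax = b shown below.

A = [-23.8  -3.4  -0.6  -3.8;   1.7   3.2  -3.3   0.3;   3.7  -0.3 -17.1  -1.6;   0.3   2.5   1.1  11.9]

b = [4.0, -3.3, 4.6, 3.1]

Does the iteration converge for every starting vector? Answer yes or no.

yes

Split A = D + L + U, D = diag(-23.8, 3.2, -17.1, 11.9).
Jacobi T = -D⁻¹(L+U): T[0,3] = -(-3.8)/(-23.8) = -0.1597; T[0,0] = 0.
  T[0,:] = [+0.0000  -0.1429  -0.0252  -0.1597]
  T[1,:] = [-0.5312  +0.0000  +1.0312  -0.0938]
  T[2,:] = [+0.2164  -0.0175  +0.0000  -0.0936]
  T[3,:] = [-0.0252  -0.2101  -0.0924  +0.0000]
eigenvalue magnitudes: 0.4295, 0.2758, 0.2395, 0.2395.
ρ = 0.4295; 0.4295 < 1: convergent.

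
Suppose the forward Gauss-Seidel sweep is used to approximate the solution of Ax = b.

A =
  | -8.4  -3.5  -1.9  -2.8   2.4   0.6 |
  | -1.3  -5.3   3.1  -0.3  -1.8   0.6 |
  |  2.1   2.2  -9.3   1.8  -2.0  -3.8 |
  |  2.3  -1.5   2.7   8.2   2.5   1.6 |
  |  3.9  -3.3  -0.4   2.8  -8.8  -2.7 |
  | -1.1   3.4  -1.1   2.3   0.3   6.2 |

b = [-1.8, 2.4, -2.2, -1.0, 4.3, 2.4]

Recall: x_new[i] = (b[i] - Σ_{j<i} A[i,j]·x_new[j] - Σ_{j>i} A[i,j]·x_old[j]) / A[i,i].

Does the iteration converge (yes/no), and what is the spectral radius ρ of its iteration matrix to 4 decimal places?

Let D = diag(-8.4, -5.3, -9.3, 8.2, -8.8, 6.2); L, U the strict triangles.
Gauss-Seidel: T = -(D+L)⁻¹U, row 0 first, T[0,5] = -(0.6)/(-8.4) = +0.0714; later rows by forward substitution.
  T[0,:] = [+0.0000, -0.4167, -0.2262, -0.3333, +0.2857, +0.0714]
  T[1,:] = [+0.0000, +0.1022, +0.6404, +0.0252, -0.4097, +0.0957]
  T[2,:] = [+0.0000, -0.0699, +0.1004, +0.1242, -0.2475, -0.3698]
  T[3,:] = [+0.0000, +0.1586, +0.1475, +0.0572, -0.3785, -0.0759]
  T[4,:] = [+0.0000, -0.1693, -0.2980, -0.1446, +0.1711, -0.3184]
  T[5,:] = [+0.0000, -0.1930, -0.4138, -0.0651, +0.3636, -0.0619]
|λ(T)| sorted: 0.7031, 0.2784, 0.2784, 0.1426, 0.1007, 0.0000.
ρ = 0.7031; 0.7031 < 1: convergent.

yes, ρ = 0.7031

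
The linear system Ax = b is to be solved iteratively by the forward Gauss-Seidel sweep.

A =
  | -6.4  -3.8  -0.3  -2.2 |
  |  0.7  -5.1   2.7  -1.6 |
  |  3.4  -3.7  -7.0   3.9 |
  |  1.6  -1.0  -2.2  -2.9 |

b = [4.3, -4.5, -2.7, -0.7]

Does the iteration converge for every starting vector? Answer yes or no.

A = D + L + U where D = diag(-6.4, -5.1, -7, -2.9).
T_GS = -(D+L)⁻¹U: row 0 first, T[0,3] = -(-2.2)/(-6.4) = -0.3438; later rows by forward substitution.
  T[0,:] = [+0.0000, -0.5938, -0.0469, -0.3438]
  T[1,:] = [+0.0000, -0.0815, +0.5230, -0.3609]
  T[2,:] = [+0.0000, -0.2453, -0.2992, +0.5809]
  T[3,:] = [+0.0000, -0.1134, +0.0208, -0.5059]
|roots of det(T-λI)|: 0.6656, 0.3810, 0.3810, 0.0000.
ρ(T) = max|λ| = 0.6656; 0.6656 < 1, so it converges for any x₀.

yes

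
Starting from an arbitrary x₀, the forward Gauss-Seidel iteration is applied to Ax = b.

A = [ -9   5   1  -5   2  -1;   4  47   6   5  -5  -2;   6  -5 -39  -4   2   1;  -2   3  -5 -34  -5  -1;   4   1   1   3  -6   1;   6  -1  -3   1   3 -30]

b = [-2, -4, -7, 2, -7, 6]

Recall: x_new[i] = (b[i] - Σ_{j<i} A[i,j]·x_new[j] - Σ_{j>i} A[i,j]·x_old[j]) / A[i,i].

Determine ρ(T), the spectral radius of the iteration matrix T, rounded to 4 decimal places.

0.4057

Let D = diag(-9, 47, -39, -34, -6, -30); L, U the strict triangles.
Gauss-Seidel: T = -(D+L)⁻¹U, row 0 first, T[0,3] = -(-5)/(-9) = -0.5556; later rows by forward substitution.
  T[0,:] = [+0.0000, +0.5556, +0.1111, -0.5556, +0.2222, -0.1111]
  T[1,:] = [+0.0000, -0.0473, -0.1371, -0.0591, +0.0875, +0.0520]
  T[2,:] = [+0.0000, +0.0915, +0.0347, -0.1805, +0.0743, +0.0019]
  T[3,:] = [+0.0000, -0.0503, -0.0237, +0.0540, -0.1633, -0.0186]
  T[4,:] = [+0.0000, +0.3526, +0.0451, -0.3833, +0.0934, +0.0923]
  T[5,:] = [+0.0000, +0.1371, +0.0270, -0.1276, +0.0380, -0.0155]
|eigenvalues of T|: 0.4057, 0.1874, 0.1288, 0.0770, 0.0473, 0.0000.
spectral radius ρ = 0.4057; 0.4057 < 1 ⇒ converges.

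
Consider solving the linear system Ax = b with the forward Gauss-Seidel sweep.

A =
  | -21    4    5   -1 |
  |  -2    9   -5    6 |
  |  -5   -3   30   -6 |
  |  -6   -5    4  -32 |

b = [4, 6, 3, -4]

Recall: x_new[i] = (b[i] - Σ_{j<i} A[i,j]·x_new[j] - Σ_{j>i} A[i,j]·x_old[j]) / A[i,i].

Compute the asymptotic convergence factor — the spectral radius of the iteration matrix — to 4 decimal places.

Diagonal D = diag(-21, 9, 30, -32); L, U strict lower/upper.
Gauss-Seidel: T = -(D+L)⁻¹U, row 0 first, T[0,1] = -(4)/(-21) = +0.1905; later rows by forward substitution.
  T[0,:] = [+0.0000 +0.1905 +0.2381 -0.0476]
  T[1,:] = [+0.0000 +0.0423 +0.6085 -0.6772]
  T[2,:] = [+0.0000 +0.0360 +0.1005 +0.1243]
  T[3,:] = [+0.0000 -0.0378 -0.1271 +0.1303]
|roots of det(T-λI)|: 0.2418, 0.1447, 0.1134, 0.0000.
ρ = 0.2418; 0.2418 < 1 ⇒ converges.

0.2418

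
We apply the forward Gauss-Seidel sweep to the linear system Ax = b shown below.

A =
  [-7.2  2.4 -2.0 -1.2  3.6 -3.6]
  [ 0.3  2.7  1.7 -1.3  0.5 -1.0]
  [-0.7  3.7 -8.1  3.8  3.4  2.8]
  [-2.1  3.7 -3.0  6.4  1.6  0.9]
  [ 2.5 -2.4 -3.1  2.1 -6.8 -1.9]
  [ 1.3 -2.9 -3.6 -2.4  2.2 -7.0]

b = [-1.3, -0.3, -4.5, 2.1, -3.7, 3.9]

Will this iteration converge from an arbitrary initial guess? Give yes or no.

no

A = D + L + U where D = diag(-7.2, 2.7, -8.1, 6.4, -6.8, -7).
GS T = -(D+L)⁻¹U: row 0 first, T[0,2] = -(-2)/(-7.2) = -0.2778; later rows by forward substitution.
  T[0,:] = [+0.0000 +0.3333 -0.2778 -0.1667 +0.5000 -0.5000]
  T[1,:] = [+0.0000 -0.0370 -0.5988 +0.5000 -0.2407 +0.4259]
  T[2,:] = [+0.0000 -0.0457 -0.2495 +0.7119 +0.2666 +0.5834]
  T[3,:] = [+0.0000 +0.1094 +0.1381 -0.0100 +0.1782 -0.2774]
  T[4,:] = [+0.0000 +0.1902 +0.2656 -0.5654 +0.2023 -0.9652]
  T[5,:] = [+0.0000 +0.1231 +0.3609 -0.7785 +0.0580 -0.7776]
|λ(T)| sorted: 1.3349, 0.2163, 0.2163, 0.1430, 0.1430, 0.0000.
ρ(T) = max|λ| = 1.3349; 1.3349 > 1: divergent.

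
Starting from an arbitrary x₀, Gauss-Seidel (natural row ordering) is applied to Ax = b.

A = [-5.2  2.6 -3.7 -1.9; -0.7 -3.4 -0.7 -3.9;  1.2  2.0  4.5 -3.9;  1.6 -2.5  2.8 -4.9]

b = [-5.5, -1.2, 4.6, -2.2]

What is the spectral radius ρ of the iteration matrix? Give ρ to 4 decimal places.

Let D = diag(-5.2, -3.4, 4.5, -4.9); L, U the strict triangles.
T_GS = -(D+L)⁻¹U: row 0 first, T[0,1] = -(2.6)/(-5.2) = +0.5000; later rows by forward substitution.
  T[0,:] = [+0.0000  +0.5000  -0.7115  -0.3654]
  T[1,:] = [+0.0000  -0.1029  -0.0594  -1.0718]
  T[2,:] = [+0.0000  -0.0876  +0.2161  +1.4405]
  T[3,:] = [+0.0000  +0.1657  -0.0785  +1.2507]
eigenvalue magnitudes: 0.8417, 0.5816, 0.0595, 0.0000.
ρ = 0.8417; 0.8417 < 1 ⇒ converges.

0.8417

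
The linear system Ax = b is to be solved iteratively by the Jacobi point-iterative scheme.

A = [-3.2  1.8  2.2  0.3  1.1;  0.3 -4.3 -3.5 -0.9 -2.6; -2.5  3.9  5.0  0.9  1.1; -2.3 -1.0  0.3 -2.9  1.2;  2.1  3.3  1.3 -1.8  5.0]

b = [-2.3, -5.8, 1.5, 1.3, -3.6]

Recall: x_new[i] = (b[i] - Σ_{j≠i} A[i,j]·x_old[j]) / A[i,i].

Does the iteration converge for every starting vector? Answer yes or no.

Diagonal D = diag(-3.2, -4.3, 5, -2.9, 5); L, U strict lower/upper.
T_J = -D⁻¹(L+U): T[4,1] = -(3.3)/(5) = -0.6600; T[4,4] = 0.
  T[0,:] = [+0.0000, +0.5625, +0.6875, +0.0938, +0.3438]
  T[1,:] = [+0.0698, +0.0000, -0.8140, -0.2093, -0.6047]
  T[2,:] = [+0.5000, -0.7800, +0.0000, -0.1800, -0.2200]
  T[3,:] = [-0.7931, -0.3448, +0.1034, +0.0000, +0.4138]
  T[4,:] = [-0.4200, -0.6600, -0.2600, +0.3600, +0.0000]
|λ(T)| sorted: 1.2095, 0.9973, 0.6363, 0.2514, 0.2514.
ρ = 1.2095; 1.2095 > 1 ⇒ diverges.

no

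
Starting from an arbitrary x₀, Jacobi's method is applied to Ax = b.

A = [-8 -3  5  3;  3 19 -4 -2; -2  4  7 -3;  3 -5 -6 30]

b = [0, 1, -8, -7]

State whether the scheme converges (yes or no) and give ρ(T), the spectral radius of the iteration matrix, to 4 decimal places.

Split A = D + L + U, D = diag(-8, 19, 7, 30).
Jacobi T = -D⁻¹(L+U): T[0,3] = -(3)/(-8) = +0.3750; T[0,0] = 0.
  T[0,:] = [+0.0000, -0.3750, +0.6250, +0.3750]
  T[1,:] = [-0.1579, +0.0000, +0.2105, +0.1053]
  T[2,:] = [+0.2857, -0.5714, +0.0000, +0.4286]
  T[3,:] = [-0.1000, +0.1667, +0.2000, +0.0000]
eigenvalue magnitudes: 0.4669, 0.3037, 0.3037, 0.1011.
ρ(T) = max|λ| = 0.4669; 0.4669 < 1: convergent.

yes, ρ = 0.4669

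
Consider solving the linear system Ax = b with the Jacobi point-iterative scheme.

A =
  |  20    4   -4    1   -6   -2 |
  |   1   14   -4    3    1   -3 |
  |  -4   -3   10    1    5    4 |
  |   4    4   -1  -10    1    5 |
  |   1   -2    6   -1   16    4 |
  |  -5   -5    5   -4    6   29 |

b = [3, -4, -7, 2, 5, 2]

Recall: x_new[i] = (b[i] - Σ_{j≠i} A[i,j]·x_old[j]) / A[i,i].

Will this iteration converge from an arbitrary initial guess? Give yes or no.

yes

Diagonal D = diag(20, 14, 10, -10, 16, 29); L, U strict lower/upper.
Jacobi: T = -D⁻¹(L+U), T[2,3] = -(1)/(10) = -0.1000; T[2,2] = 0.
  T[0,:] = [+0.0000  -0.2000  +0.2000  -0.0500  +0.3000  +0.1000]
  T[1,:] = [-0.0714  +0.0000  +0.2857  -0.2143  -0.0714  +0.2143]
  T[2,:] = [+0.4000  +0.3000  +0.0000  -0.1000  -0.5000  -0.4000]
  T[3,:] = [+0.4000  +0.4000  -0.1000  +0.0000  +0.1000  +0.5000]
  T[4,:] = [-0.0625  +0.1250  -0.3750  +0.0625  +0.0000  -0.2500]
  T[5,:] = [+0.1724  +0.1724  -0.1724  +0.1379  -0.2069  +0.0000]
|roots of det(T-λI)|: 0.8624, 0.3725, 0.3725, 0.1809, 0.1010, 0.1010.
spectral radius ρ = 0.8624; 0.8624 < 1, so it converges for any x₀.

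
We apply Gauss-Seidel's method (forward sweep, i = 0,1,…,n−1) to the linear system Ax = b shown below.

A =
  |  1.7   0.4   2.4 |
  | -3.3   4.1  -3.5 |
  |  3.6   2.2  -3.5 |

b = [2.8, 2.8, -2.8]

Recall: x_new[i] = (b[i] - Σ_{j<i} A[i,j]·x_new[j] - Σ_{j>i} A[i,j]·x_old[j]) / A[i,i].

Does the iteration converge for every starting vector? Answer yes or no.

no

Split A = D + L + U, D = diag(1.7, 4.1, -3.5).
T_GS = -(D+L)⁻¹U: row 0 first, T[0,1] = -(0.4)/(1.7) = -0.2353; later rows by forward substitution.
  T[0,:] = [+0.0000  -0.2353  -1.4118]
  T[1,:] = [+0.0000  -0.1894  -0.2826]
  T[2,:] = [+0.0000  -0.3611  -1.6298]
eigenvalue magnitudes: 1.6974, 0.1217, 0.0000.
ρ = 1.6974; 1.6974 > 1: divergent.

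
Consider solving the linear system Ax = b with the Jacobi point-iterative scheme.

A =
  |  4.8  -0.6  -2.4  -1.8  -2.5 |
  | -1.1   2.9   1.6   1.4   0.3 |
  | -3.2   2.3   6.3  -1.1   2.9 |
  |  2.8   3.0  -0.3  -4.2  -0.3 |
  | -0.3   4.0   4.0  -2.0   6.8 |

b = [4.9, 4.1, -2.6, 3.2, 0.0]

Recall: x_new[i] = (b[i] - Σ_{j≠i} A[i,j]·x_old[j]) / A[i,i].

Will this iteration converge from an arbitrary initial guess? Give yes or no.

Split A = D + L + U, D = diag(4.8, 2.9, 6.3, -4.2, 6.8).
T_J = -D⁻¹(L+U): T[0,1] = -(-0.6)/(4.8) = +0.1250; T[0,0] = 0.
  T[0,:] = [+0.0000 +0.1250 +0.5000 +0.3750 +0.5208]
  T[1,:] = [+0.3793 +0.0000 -0.5517 -0.4828 -0.1034]
  T[2,:] = [+0.5079 -0.3651 +0.0000 +0.1746 -0.4603]
  T[3,:] = [+0.6667 +0.7143 -0.0714 +0.0000 -0.0714]
  T[4,:] = [+0.0441 -0.5882 -0.5882 +0.2941 +0.0000]
moduli |λ_i(T)| = 1.2047, 0.6242, 0.6242, 0.5852, 0.5852.
ρ(T) = max|λ| = 1.2047; 1.2047 > 1 ⇒ diverges.

no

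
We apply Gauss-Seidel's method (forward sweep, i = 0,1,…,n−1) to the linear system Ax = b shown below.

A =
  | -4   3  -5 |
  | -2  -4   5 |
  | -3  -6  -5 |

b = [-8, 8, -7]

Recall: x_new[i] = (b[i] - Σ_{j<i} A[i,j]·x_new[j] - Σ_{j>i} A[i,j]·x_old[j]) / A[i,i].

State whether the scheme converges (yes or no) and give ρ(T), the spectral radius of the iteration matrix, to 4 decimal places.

no, ρ = 1.5000

Diagonal D = diag(-4, -4, -5); L, U strict lower/upper.
GS T = -(D+L)⁻¹U: row 0 first, T[0,1] = -(3)/(-4) = +0.7500; later rows by forward substitution.
  T[0,:] = [+0.0000, +0.7500, -1.2500]
  T[1,:] = [+0.0000, -0.3750, +1.8750]
  T[2,:] = [+0.0000, +0.0000, -1.5000]
eigenvalue magnitudes: 1.5000, 0.3750, 0.0000.
ρ(T) = max|λ| = 1.5000; 1.5000 > 1: divergent.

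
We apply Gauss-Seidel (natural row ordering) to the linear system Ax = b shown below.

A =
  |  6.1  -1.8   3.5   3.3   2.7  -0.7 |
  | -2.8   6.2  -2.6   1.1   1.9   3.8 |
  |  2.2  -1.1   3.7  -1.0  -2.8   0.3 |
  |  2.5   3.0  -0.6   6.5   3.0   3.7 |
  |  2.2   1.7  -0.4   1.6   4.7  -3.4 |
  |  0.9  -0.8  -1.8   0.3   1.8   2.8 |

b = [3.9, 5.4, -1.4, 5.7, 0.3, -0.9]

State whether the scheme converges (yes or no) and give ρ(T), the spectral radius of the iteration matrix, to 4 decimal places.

no, ρ = 1.1868

Let D = diag(6.1, 6.2, 3.7, 6.5, 4.7, 2.8); L, U the strict triangles.
Gauss-Seidel: T = -(D+L)⁻¹U, row 0 first, T[0,3] = -(3.3)/(6.1) = -0.5410; later rows by forward substitution.
  T[0,:] = [+0.0000, +0.2951, -0.5738, -0.5410, -0.4426, +0.1148]
  T[1,:] = [+0.0000, +0.1333, +0.1602, -0.4217, -0.5063, -0.5611]
  T[2,:] = [+0.0000, -0.1358, +0.3888, +0.4666, +0.8694, -0.3161]
  T[3,:] = [+0.0000, -0.1875, +0.1826, +0.4458, +0.0227, -0.3836]
  T[4,:] = [+0.0000, -0.1340, +0.1815, +0.2937, +0.4566, +0.9763]
  T[5,:] = [+0.0000, -0.0378, +0.3439, +0.1167, +0.2605, -0.9869]
|roots of det(T-λI)|: 1.1868, 0.9348, 0.4316, 0.2735, 0.0274, 0.0000.
ρ(T) = max|λ| = 1.1868; 1.1868 > 1, so it fails to converge.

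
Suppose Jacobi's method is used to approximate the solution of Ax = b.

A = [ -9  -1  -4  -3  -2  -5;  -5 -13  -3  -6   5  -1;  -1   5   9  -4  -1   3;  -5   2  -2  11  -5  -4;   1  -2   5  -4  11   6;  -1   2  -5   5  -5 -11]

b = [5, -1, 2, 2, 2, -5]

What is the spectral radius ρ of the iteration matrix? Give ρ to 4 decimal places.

1.1712

Let D = diag(-9, -13, 9, 11, 11, -11); L, U the strict triangles.
Jacobi T = -D⁻¹(L+U): T[1,5] = -(-1)/(-13) = -0.0769; T[1,1] = 0.
  T[0,:] = [+0.0000, -0.1111, -0.4444, -0.3333, -0.2222, -0.5556]
  T[1,:] = [-0.3846, +0.0000, -0.2308, -0.4615, +0.3846, -0.0769]
  T[2,:] = [+0.1111, -0.5556, +0.0000, +0.4444, +0.1111, -0.3333]
  T[3,:] = [+0.4545, -0.1818, +0.1818, +0.0000, +0.4545, +0.3636]
  T[4,:] = [-0.0909, +0.1818, -0.4545, +0.3636, +0.0000, -0.5455]
  T[5,:] = [-0.0909, +0.1818, -0.4545, +0.4545, -0.4545, +0.0000]
eigenvalue magnitudes: 1.1712, 0.6092, 0.6092, 0.5862, 0.5291, 0.4929.
spectral radius ρ = 1.1712; 1.1712 > 1 ⇒ diverges.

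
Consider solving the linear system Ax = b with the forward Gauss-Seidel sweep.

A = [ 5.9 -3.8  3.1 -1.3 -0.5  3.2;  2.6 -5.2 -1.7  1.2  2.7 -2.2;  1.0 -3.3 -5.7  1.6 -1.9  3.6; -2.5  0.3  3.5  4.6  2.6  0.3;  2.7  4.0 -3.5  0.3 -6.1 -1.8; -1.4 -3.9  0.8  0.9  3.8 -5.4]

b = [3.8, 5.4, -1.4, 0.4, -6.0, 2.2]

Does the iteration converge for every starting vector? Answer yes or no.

A = D + L + U where D = diag(5.9, -5.2, -5.7, 4.6, -6.1, -5.4).
T_GS = -(D+L)⁻¹U: row 0 first, T[0,2] = -(3.1)/(5.9) = -0.5254; later rows by forward substitution.
  T[0,:] = [+0.0000 +0.6441 -0.5254 +0.2203 +0.0847 -0.5424]
  T[1,:] = [+0.0000 +0.3220 -0.5896 +0.3409 +0.5616 -0.6943]
  T[2,:] = [+0.0000 -0.0734 +0.2492 +0.1220 -0.6436 +0.9384]
  T[3,:] = [+0.0000 +0.3849 -0.4367 +0.0047 -0.0661 -1.0287]
  T[4,:] = [+0.0000 +0.5573 -0.7837 +0.2513 +0.7718 -1.5794]
  T[5,:] = [+0.0000 +0.0459 -0.0253 -0.1076 +0.0092 -0.5018]
|eigenvalues of T|: 1.5995, 0.6625, 0.1795, 0.1795, 0.0749, 0.0000.
ρ = 1.5995; 1.5995 > 1, so it fails to converge.

no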